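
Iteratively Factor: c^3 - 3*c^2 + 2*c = (c - 2)*(c^2 - c) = c*(c - 2)*(c - 1)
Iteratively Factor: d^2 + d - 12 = (d + 4)*(d - 3)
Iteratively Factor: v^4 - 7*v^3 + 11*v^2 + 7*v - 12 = (v + 1)*(v^3 - 8*v^2 + 19*v - 12) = (v - 1)*(v + 1)*(v^2 - 7*v + 12) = (v - 3)*(v - 1)*(v + 1)*(v - 4)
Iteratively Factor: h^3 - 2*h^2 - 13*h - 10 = (h - 5)*(h^2 + 3*h + 2) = (h - 5)*(h + 2)*(h + 1)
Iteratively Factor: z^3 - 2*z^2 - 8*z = (z)*(z^2 - 2*z - 8) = z*(z - 4)*(z + 2)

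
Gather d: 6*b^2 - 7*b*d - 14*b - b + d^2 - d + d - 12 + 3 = 6*b^2 - 7*b*d - 15*b + d^2 - 9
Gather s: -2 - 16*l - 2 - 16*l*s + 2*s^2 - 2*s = -16*l + 2*s^2 + s*(-16*l - 2) - 4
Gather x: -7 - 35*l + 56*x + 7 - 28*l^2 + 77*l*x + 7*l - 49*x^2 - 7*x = -28*l^2 - 28*l - 49*x^2 + x*(77*l + 49)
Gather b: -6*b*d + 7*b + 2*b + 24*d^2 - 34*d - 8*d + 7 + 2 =b*(9 - 6*d) + 24*d^2 - 42*d + 9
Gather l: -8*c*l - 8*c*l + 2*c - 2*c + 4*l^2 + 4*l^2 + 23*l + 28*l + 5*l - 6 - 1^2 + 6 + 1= 8*l^2 + l*(56 - 16*c)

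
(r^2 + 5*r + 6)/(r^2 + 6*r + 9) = (r + 2)/(r + 3)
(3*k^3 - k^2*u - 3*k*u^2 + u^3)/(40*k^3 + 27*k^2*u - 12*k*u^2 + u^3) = (3*k^2 - 4*k*u + u^2)/(40*k^2 - 13*k*u + u^2)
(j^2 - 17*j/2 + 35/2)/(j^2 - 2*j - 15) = (j - 7/2)/(j + 3)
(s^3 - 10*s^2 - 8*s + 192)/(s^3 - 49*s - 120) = (s^2 - 2*s - 24)/(s^2 + 8*s + 15)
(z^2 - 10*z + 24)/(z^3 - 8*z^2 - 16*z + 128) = (z - 6)/(z^2 - 4*z - 32)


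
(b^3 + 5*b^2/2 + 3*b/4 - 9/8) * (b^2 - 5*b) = b^5 - 5*b^4/2 - 47*b^3/4 - 39*b^2/8 + 45*b/8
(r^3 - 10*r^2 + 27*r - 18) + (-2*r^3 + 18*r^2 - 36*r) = -r^3 + 8*r^2 - 9*r - 18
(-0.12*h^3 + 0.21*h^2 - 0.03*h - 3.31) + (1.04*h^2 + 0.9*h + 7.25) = -0.12*h^3 + 1.25*h^2 + 0.87*h + 3.94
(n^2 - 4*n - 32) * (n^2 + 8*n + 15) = n^4 + 4*n^3 - 49*n^2 - 316*n - 480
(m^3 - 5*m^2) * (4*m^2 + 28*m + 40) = 4*m^5 + 8*m^4 - 100*m^3 - 200*m^2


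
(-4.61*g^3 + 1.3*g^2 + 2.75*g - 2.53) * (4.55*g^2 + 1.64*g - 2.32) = -20.9755*g^5 - 1.6454*g^4 + 25.3397*g^3 - 10.0175*g^2 - 10.5292*g + 5.8696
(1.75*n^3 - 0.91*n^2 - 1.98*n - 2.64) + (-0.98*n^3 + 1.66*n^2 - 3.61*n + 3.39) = 0.77*n^3 + 0.75*n^2 - 5.59*n + 0.75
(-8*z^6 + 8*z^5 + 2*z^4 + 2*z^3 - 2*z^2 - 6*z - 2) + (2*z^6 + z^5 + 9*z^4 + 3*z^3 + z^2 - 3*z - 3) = -6*z^6 + 9*z^5 + 11*z^4 + 5*z^3 - z^2 - 9*z - 5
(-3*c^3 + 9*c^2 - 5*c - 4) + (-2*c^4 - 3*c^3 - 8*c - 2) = -2*c^4 - 6*c^3 + 9*c^2 - 13*c - 6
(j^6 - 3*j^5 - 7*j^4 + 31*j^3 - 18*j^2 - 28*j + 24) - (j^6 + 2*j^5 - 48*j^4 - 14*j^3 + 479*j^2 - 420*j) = -5*j^5 + 41*j^4 + 45*j^3 - 497*j^2 + 392*j + 24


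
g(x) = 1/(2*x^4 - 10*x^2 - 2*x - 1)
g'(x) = (-8*x^3 + 20*x + 2)/(2*x^4 - 10*x^2 - 2*x - 1)^2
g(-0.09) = -1.11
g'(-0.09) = 0.25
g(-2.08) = -0.37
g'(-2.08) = 4.55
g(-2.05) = -0.28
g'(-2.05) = 2.30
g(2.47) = 0.13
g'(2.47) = -1.23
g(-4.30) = 0.00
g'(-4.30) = 0.00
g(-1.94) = -0.16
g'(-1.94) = 0.52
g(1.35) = -0.07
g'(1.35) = 0.04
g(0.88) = -0.11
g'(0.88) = 0.16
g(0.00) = -1.00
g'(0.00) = 2.00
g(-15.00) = 0.00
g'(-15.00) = 0.00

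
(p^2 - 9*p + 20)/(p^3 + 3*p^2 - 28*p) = (p - 5)/(p*(p + 7))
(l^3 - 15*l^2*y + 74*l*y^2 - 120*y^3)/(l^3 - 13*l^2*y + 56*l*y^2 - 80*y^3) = (-l + 6*y)/(-l + 4*y)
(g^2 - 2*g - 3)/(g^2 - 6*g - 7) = (g - 3)/(g - 7)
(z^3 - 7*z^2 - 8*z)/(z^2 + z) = z - 8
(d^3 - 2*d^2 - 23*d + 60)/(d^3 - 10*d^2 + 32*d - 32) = (d^2 + 2*d - 15)/(d^2 - 6*d + 8)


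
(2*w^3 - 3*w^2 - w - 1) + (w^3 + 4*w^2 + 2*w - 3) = 3*w^3 + w^2 + w - 4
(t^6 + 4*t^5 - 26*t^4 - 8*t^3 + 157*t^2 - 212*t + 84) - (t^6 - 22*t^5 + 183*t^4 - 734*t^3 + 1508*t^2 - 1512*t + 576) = 26*t^5 - 209*t^4 + 726*t^3 - 1351*t^2 + 1300*t - 492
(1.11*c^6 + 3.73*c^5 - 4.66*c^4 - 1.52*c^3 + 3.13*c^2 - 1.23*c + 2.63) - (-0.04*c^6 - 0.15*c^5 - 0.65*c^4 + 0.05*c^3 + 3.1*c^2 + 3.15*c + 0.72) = 1.15*c^6 + 3.88*c^5 - 4.01*c^4 - 1.57*c^3 + 0.0299999999999998*c^2 - 4.38*c + 1.91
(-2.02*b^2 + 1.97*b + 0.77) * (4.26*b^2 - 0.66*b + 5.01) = -8.6052*b^4 + 9.7254*b^3 - 8.1402*b^2 + 9.3615*b + 3.8577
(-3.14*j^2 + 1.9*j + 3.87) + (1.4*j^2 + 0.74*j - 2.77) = -1.74*j^2 + 2.64*j + 1.1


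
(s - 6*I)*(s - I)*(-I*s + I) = -I*s^3 - 7*s^2 + I*s^2 + 7*s + 6*I*s - 6*I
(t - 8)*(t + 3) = t^2 - 5*t - 24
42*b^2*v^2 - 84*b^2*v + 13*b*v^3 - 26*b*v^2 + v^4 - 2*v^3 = v*(6*b + v)*(7*b + v)*(v - 2)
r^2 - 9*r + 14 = (r - 7)*(r - 2)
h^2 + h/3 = h*(h + 1/3)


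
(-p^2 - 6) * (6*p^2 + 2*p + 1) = -6*p^4 - 2*p^3 - 37*p^2 - 12*p - 6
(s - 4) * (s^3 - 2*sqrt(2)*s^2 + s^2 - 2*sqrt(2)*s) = s^4 - 3*s^3 - 2*sqrt(2)*s^3 - 4*s^2 + 6*sqrt(2)*s^2 + 8*sqrt(2)*s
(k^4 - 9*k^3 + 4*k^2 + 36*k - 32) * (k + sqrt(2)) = k^5 - 9*k^4 + sqrt(2)*k^4 - 9*sqrt(2)*k^3 + 4*k^3 + 4*sqrt(2)*k^2 + 36*k^2 - 32*k + 36*sqrt(2)*k - 32*sqrt(2)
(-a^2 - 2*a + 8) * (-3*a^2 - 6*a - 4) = 3*a^4 + 12*a^3 - 8*a^2 - 40*a - 32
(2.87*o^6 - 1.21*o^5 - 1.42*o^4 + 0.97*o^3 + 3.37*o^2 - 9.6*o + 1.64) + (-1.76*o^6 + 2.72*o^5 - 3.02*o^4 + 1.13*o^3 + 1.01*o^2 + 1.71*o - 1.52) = 1.11*o^6 + 1.51*o^5 - 4.44*o^4 + 2.1*o^3 + 4.38*o^2 - 7.89*o + 0.12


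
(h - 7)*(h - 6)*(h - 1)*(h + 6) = h^4 - 8*h^3 - 29*h^2 + 288*h - 252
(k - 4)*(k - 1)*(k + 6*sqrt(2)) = k^3 - 5*k^2 + 6*sqrt(2)*k^2 - 30*sqrt(2)*k + 4*k + 24*sqrt(2)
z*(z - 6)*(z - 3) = z^3 - 9*z^2 + 18*z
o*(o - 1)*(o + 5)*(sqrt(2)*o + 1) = sqrt(2)*o^4 + o^3 + 4*sqrt(2)*o^3 - 5*sqrt(2)*o^2 + 4*o^2 - 5*o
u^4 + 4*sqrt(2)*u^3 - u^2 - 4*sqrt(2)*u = u*(u - 1)*(u + 1)*(u + 4*sqrt(2))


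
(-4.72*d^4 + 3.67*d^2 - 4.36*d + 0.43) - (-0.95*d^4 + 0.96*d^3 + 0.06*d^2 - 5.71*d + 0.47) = -3.77*d^4 - 0.96*d^3 + 3.61*d^2 + 1.35*d - 0.04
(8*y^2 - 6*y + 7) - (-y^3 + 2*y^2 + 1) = y^3 + 6*y^2 - 6*y + 6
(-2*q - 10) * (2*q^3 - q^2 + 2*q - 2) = -4*q^4 - 18*q^3 + 6*q^2 - 16*q + 20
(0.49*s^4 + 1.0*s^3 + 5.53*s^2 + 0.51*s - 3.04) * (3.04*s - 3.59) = 1.4896*s^5 + 1.2809*s^4 + 13.2212*s^3 - 18.3023*s^2 - 11.0725*s + 10.9136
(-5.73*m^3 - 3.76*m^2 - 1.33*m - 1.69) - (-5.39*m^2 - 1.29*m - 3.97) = -5.73*m^3 + 1.63*m^2 - 0.04*m + 2.28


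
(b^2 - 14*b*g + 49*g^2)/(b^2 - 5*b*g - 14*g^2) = (b - 7*g)/(b + 2*g)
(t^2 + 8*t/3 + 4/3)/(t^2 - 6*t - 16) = (t + 2/3)/(t - 8)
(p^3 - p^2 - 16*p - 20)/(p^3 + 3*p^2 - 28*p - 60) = (p + 2)/(p + 6)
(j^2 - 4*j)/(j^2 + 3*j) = (j - 4)/(j + 3)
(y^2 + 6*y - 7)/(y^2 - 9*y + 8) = (y + 7)/(y - 8)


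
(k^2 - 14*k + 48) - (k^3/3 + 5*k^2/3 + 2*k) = -k^3/3 - 2*k^2/3 - 16*k + 48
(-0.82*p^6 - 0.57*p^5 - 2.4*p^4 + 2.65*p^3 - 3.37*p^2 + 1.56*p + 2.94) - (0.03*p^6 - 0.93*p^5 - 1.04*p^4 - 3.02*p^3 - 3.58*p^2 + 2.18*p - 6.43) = -0.85*p^6 + 0.36*p^5 - 1.36*p^4 + 5.67*p^3 + 0.21*p^2 - 0.62*p + 9.37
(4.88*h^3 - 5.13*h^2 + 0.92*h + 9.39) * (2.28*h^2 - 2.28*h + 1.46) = 11.1264*h^5 - 22.8228*h^4 + 20.9188*h^3 + 11.8218*h^2 - 20.066*h + 13.7094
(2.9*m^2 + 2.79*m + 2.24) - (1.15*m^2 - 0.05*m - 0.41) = 1.75*m^2 + 2.84*m + 2.65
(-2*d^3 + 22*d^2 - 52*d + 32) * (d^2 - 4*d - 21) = -2*d^5 + 30*d^4 - 98*d^3 - 222*d^2 + 964*d - 672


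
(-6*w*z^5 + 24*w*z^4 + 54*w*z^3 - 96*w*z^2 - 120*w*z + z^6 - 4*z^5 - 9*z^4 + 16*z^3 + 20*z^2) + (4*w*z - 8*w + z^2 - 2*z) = -6*w*z^5 + 24*w*z^4 + 54*w*z^3 - 96*w*z^2 - 116*w*z - 8*w + z^6 - 4*z^5 - 9*z^4 + 16*z^3 + 21*z^2 - 2*z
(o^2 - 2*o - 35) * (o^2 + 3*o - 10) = o^4 + o^3 - 51*o^2 - 85*o + 350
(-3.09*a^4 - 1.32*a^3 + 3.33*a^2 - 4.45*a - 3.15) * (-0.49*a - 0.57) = 1.5141*a^5 + 2.4081*a^4 - 0.8793*a^3 + 0.2824*a^2 + 4.08*a + 1.7955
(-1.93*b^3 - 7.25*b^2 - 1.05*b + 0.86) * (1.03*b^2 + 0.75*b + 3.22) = -1.9879*b^5 - 8.915*b^4 - 12.7336*b^3 - 23.2467*b^2 - 2.736*b + 2.7692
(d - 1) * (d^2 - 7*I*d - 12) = d^3 - d^2 - 7*I*d^2 - 12*d + 7*I*d + 12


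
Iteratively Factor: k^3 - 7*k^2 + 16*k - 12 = (k - 3)*(k^2 - 4*k + 4) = (k - 3)*(k - 2)*(k - 2)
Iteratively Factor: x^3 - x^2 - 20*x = (x)*(x^2 - x - 20) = x*(x + 4)*(x - 5)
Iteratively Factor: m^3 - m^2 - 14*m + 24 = (m - 3)*(m^2 + 2*m - 8) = (m - 3)*(m + 4)*(m - 2)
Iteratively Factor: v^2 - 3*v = (v)*(v - 3)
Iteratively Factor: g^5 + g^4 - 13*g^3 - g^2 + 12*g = (g + 4)*(g^4 - 3*g^3 - g^2 + 3*g) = g*(g + 4)*(g^3 - 3*g^2 - g + 3) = g*(g - 1)*(g + 4)*(g^2 - 2*g - 3) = g*(g - 1)*(g + 1)*(g + 4)*(g - 3)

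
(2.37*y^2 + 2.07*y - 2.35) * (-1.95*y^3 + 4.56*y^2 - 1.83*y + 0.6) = -4.6215*y^5 + 6.7707*y^4 + 9.6846*y^3 - 13.0821*y^2 + 5.5425*y - 1.41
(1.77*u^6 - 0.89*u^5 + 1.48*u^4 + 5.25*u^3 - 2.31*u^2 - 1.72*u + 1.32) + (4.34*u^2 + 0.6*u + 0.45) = 1.77*u^6 - 0.89*u^5 + 1.48*u^4 + 5.25*u^3 + 2.03*u^2 - 1.12*u + 1.77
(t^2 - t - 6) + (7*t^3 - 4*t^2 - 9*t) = 7*t^3 - 3*t^2 - 10*t - 6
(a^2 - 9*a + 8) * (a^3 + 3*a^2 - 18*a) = a^5 - 6*a^4 - 37*a^3 + 186*a^2 - 144*a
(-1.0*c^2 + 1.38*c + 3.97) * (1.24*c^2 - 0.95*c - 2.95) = -1.24*c^4 + 2.6612*c^3 + 6.5618*c^2 - 7.8425*c - 11.7115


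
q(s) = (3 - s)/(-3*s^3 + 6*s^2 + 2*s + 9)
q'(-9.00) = 0.00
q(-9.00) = 0.00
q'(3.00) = 0.08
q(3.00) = 0.00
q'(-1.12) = 0.22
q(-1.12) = 0.22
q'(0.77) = -0.16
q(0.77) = 0.18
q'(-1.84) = 0.10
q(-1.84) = 0.11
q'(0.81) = -0.15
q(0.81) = 0.17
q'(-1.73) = 0.12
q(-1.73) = 0.12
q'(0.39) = -0.22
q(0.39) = 0.25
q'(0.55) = -0.20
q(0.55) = 0.21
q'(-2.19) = 0.07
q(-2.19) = 0.08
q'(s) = (3 - s)*(9*s^2 - 12*s - 2)/(-3*s^3 + 6*s^2 + 2*s + 9)^2 - 1/(-3*s^3 + 6*s^2 + 2*s + 9)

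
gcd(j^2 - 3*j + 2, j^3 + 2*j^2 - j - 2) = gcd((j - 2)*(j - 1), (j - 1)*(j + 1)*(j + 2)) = j - 1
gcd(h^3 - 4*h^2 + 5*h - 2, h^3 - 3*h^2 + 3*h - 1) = h^2 - 2*h + 1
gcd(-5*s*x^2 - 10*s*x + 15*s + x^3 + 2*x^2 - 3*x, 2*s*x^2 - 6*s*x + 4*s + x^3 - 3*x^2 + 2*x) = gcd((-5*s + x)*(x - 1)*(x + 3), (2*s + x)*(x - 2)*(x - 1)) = x - 1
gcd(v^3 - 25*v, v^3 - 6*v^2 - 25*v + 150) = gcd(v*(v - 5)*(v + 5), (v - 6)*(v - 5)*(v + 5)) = v^2 - 25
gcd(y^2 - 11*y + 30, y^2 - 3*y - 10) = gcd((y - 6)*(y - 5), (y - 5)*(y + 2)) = y - 5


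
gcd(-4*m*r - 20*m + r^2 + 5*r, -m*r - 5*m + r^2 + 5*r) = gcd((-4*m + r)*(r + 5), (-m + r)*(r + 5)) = r + 5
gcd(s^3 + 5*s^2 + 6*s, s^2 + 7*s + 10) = s + 2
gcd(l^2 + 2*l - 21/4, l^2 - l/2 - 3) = 1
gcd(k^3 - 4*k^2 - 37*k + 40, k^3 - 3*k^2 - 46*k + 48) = k^2 - 9*k + 8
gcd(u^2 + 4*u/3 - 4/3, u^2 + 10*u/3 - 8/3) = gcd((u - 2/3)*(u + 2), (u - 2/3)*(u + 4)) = u - 2/3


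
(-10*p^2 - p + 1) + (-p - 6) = -10*p^2 - 2*p - 5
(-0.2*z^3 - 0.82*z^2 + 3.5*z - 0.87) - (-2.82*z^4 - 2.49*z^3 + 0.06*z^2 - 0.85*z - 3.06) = 2.82*z^4 + 2.29*z^3 - 0.88*z^2 + 4.35*z + 2.19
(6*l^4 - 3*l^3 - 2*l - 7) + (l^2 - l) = 6*l^4 - 3*l^3 + l^2 - 3*l - 7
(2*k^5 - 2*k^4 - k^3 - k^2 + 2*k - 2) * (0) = 0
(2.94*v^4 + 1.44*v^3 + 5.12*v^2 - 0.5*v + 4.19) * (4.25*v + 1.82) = 12.495*v^5 + 11.4708*v^4 + 24.3808*v^3 + 7.1934*v^2 + 16.8975*v + 7.6258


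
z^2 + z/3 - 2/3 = (z - 2/3)*(z + 1)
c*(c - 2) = c^2 - 2*c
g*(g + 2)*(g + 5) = g^3 + 7*g^2 + 10*g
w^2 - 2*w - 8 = (w - 4)*(w + 2)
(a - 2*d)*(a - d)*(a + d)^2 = a^4 - a^3*d - 3*a^2*d^2 + a*d^3 + 2*d^4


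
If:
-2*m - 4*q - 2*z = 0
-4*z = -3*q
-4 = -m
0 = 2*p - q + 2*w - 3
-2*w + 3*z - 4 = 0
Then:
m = 4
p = 97/22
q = -16/11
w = -40/11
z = -12/11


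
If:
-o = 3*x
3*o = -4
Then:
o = -4/3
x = 4/9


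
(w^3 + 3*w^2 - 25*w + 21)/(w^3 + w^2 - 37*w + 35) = (w - 3)/(w - 5)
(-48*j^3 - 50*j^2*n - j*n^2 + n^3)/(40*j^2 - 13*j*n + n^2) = (-6*j^2 - 7*j*n - n^2)/(5*j - n)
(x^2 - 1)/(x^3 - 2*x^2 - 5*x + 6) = (x + 1)/(x^2 - x - 6)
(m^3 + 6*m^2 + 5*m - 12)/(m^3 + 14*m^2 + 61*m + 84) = (m - 1)/(m + 7)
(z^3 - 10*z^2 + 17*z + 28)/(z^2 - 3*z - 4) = z - 7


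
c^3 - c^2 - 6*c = c*(c - 3)*(c + 2)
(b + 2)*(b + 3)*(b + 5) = b^3 + 10*b^2 + 31*b + 30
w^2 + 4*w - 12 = (w - 2)*(w + 6)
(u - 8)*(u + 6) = u^2 - 2*u - 48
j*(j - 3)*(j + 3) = j^3 - 9*j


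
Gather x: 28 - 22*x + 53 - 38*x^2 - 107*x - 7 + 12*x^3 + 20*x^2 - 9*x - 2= 12*x^3 - 18*x^2 - 138*x + 72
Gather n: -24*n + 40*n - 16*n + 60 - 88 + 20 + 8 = 0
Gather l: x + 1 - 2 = x - 1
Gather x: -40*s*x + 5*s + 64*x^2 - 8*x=5*s + 64*x^2 + x*(-40*s - 8)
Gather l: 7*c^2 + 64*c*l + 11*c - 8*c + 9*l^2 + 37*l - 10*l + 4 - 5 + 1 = 7*c^2 + 3*c + 9*l^2 + l*(64*c + 27)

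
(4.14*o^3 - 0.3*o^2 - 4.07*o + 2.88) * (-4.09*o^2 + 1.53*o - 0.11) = -16.9326*o^5 + 7.5612*o^4 + 15.7319*o^3 - 17.9733*o^2 + 4.8541*o - 0.3168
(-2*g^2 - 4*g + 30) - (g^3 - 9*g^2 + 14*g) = -g^3 + 7*g^2 - 18*g + 30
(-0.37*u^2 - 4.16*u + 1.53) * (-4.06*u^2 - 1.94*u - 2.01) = 1.5022*u^4 + 17.6074*u^3 + 2.6023*u^2 + 5.3934*u - 3.0753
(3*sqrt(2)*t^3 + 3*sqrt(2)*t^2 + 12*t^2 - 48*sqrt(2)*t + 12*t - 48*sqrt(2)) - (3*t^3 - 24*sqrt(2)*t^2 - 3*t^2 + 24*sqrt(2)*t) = -3*t^3 + 3*sqrt(2)*t^3 + 15*t^2 + 27*sqrt(2)*t^2 - 72*sqrt(2)*t + 12*t - 48*sqrt(2)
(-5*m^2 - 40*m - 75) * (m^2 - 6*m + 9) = -5*m^4 - 10*m^3 + 120*m^2 + 90*m - 675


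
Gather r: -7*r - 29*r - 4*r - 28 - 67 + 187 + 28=120 - 40*r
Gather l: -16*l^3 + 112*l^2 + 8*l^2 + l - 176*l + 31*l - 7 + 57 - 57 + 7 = -16*l^3 + 120*l^2 - 144*l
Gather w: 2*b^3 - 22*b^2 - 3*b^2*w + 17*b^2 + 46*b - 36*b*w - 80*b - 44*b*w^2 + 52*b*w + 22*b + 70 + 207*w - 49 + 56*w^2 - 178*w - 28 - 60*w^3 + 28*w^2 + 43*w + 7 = 2*b^3 - 5*b^2 - 12*b - 60*w^3 + w^2*(84 - 44*b) + w*(-3*b^2 + 16*b + 72)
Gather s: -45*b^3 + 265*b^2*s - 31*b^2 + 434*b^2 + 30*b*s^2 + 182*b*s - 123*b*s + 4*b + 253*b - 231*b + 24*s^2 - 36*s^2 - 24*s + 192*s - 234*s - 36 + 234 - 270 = -45*b^3 + 403*b^2 + 26*b + s^2*(30*b - 12) + s*(265*b^2 + 59*b - 66) - 72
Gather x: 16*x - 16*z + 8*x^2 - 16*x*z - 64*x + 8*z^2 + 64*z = 8*x^2 + x*(-16*z - 48) + 8*z^2 + 48*z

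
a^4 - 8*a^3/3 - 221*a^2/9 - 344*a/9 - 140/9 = (a - 7)*(a + 2/3)*(a + 5/3)*(a + 2)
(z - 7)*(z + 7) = z^2 - 49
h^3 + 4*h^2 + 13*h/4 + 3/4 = (h + 1/2)^2*(h + 3)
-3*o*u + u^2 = u*(-3*o + u)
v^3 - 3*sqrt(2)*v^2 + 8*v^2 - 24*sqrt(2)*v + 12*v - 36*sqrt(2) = (v + 2)*(v + 6)*(v - 3*sqrt(2))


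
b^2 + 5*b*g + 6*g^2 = (b + 2*g)*(b + 3*g)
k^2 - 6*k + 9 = (k - 3)^2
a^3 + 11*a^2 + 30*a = a*(a + 5)*(a + 6)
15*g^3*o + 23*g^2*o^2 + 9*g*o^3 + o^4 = o*(g + o)*(3*g + o)*(5*g + o)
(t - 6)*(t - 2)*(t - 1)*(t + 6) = t^4 - 3*t^3 - 34*t^2 + 108*t - 72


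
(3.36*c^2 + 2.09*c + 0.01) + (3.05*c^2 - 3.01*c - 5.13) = 6.41*c^2 - 0.92*c - 5.12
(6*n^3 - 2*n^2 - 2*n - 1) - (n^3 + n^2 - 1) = 5*n^3 - 3*n^2 - 2*n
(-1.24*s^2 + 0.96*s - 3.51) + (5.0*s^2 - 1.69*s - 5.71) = 3.76*s^2 - 0.73*s - 9.22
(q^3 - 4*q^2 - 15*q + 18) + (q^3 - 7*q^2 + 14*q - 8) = 2*q^3 - 11*q^2 - q + 10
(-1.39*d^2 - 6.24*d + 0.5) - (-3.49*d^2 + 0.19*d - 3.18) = 2.1*d^2 - 6.43*d + 3.68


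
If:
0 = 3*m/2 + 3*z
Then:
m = -2*z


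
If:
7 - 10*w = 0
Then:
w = 7/10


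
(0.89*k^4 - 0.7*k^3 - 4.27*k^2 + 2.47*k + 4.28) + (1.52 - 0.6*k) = 0.89*k^4 - 0.7*k^3 - 4.27*k^2 + 1.87*k + 5.8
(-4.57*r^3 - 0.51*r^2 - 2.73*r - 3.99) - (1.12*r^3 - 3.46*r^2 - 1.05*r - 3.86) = -5.69*r^3 + 2.95*r^2 - 1.68*r - 0.13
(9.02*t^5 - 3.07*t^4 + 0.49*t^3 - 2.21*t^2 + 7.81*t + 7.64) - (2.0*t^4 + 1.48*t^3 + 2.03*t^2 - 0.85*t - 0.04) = 9.02*t^5 - 5.07*t^4 - 0.99*t^3 - 4.24*t^2 + 8.66*t + 7.68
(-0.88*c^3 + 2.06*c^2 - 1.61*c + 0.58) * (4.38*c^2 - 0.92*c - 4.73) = -3.8544*c^5 + 9.8324*c^4 - 4.7846*c^3 - 5.7222*c^2 + 7.0817*c - 2.7434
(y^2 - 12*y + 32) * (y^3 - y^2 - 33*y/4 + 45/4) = y^5 - 13*y^4 + 143*y^3/4 + 313*y^2/4 - 399*y + 360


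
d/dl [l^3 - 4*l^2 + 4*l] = 3*l^2 - 8*l + 4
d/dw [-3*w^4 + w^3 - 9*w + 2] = -12*w^3 + 3*w^2 - 9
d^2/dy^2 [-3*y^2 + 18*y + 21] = -6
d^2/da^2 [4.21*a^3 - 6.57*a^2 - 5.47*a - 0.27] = 25.26*a - 13.14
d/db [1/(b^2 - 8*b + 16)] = 2*(4 - b)/(b^2 - 8*b + 16)^2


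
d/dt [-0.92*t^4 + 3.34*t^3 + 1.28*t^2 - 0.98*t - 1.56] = -3.68*t^3 + 10.02*t^2 + 2.56*t - 0.98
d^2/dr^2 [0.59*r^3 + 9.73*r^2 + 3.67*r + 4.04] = 3.54*r + 19.46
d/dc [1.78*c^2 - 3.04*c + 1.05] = 3.56*c - 3.04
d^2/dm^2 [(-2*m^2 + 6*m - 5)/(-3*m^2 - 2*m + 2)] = 2*(-66*m^3 + 171*m^2 - 18*m + 34)/(27*m^6 + 54*m^5 - 18*m^4 - 64*m^3 + 12*m^2 + 24*m - 8)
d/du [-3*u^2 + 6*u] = 6 - 6*u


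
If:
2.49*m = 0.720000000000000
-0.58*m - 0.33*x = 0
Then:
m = 0.29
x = -0.51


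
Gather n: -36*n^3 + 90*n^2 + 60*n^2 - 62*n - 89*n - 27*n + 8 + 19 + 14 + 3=-36*n^3 + 150*n^2 - 178*n + 44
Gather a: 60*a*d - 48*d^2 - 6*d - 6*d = 60*a*d - 48*d^2 - 12*d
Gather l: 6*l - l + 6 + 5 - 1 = 5*l + 10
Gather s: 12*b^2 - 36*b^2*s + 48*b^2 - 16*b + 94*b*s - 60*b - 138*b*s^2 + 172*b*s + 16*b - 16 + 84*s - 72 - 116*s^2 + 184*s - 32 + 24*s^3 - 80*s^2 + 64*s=60*b^2 - 60*b + 24*s^3 + s^2*(-138*b - 196) + s*(-36*b^2 + 266*b + 332) - 120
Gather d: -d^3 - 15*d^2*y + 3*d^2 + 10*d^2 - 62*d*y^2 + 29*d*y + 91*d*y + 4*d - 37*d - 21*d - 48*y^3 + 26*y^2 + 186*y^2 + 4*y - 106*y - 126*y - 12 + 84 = -d^3 + d^2*(13 - 15*y) + d*(-62*y^2 + 120*y - 54) - 48*y^3 + 212*y^2 - 228*y + 72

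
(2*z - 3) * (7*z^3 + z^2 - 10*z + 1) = 14*z^4 - 19*z^3 - 23*z^2 + 32*z - 3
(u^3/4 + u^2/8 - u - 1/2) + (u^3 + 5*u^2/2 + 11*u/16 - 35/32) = 5*u^3/4 + 21*u^2/8 - 5*u/16 - 51/32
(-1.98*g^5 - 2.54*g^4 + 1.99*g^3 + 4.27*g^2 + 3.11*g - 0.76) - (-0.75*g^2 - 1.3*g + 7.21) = -1.98*g^5 - 2.54*g^4 + 1.99*g^3 + 5.02*g^2 + 4.41*g - 7.97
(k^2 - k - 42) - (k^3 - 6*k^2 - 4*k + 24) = -k^3 + 7*k^2 + 3*k - 66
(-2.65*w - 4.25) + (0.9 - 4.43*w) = -7.08*w - 3.35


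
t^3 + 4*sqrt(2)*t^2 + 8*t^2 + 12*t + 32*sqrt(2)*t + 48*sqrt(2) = (t + 2)*(t + 6)*(t + 4*sqrt(2))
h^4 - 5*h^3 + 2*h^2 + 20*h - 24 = (h - 3)*(h - 2)^2*(h + 2)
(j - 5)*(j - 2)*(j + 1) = j^3 - 6*j^2 + 3*j + 10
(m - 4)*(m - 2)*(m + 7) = m^3 + m^2 - 34*m + 56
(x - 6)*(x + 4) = x^2 - 2*x - 24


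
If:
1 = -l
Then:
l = -1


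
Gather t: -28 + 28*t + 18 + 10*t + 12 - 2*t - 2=36*t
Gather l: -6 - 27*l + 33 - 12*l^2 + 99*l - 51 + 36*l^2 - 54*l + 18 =24*l^2 + 18*l - 6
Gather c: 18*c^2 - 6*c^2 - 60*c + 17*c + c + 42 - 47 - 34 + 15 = 12*c^2 - 42*c - 24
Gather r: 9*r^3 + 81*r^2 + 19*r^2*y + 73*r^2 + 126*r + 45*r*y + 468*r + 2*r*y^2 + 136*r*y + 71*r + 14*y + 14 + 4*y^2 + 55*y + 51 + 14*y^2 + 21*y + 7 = 9*r^3 + r^2*(19*y + 154) + r*(2*y^2 + 181*y + 665) + 18*y^2 + 90*y + 72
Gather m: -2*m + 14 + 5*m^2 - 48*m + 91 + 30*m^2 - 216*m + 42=35*m^2 - 266*m + 147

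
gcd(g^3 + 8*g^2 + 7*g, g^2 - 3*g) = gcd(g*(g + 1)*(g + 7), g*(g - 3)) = g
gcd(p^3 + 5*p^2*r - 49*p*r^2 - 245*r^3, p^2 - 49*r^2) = p^2 - 49*r^2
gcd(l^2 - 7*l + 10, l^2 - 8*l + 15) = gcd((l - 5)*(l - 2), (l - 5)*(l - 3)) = l - 5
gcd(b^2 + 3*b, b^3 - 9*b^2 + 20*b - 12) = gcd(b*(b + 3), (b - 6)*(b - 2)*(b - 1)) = 1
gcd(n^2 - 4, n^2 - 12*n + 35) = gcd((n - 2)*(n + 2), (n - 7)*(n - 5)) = 1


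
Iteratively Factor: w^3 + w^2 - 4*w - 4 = (w + 2)*(w^2 - w - 2) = (w + 1)*(w + 2)*(w - 2)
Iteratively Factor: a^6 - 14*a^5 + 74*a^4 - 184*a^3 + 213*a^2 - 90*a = (a - 3)*(a^5 - 11*a^4 + 41*a^3 - 61*a^2 + 30*a) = (a - 3)*(a - 2)*(a^4 - 9*a^3 + 23*a^2 - 15*a) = (a - 3)^2*(a - 2)*(a^3 - 6*a^2 + 5*a) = a*(a - 3)^2*(a - 2)*(a^2 - 6*a + 5) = a*(a - 5)*(a - 3)^2*(a - 2)*(a - 1)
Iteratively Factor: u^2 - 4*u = (u - 4)*(u)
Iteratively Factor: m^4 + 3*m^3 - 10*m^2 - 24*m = (m)*(m^3 + 3*m^2 - 10*m - 24) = m*(m - 3)*(m^2 + 6*m + 8) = m*(m - 3)*(m + 4)*(m + 2)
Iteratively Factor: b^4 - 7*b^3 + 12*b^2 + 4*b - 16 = (b - 2)*(b^3 - 5*b^2 + 2*b + 8) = (b - 4)*(b - 2)*(b^2 - b - 2) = (b - 4)*(b - 2)*(b + 1)*(b - 2)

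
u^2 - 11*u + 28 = (u - 7)*(u - 4)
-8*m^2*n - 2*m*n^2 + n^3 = n*(-4*m + n)*(2*m + n)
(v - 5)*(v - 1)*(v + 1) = v^3 - 5*v^2 - v + 5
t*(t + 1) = t^2 + t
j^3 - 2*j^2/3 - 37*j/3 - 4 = (j - 4)*(j + 1/3)*(j + 3)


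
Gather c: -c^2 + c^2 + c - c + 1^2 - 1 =0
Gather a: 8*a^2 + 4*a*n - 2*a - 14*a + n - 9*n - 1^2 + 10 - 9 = 8*a^2 + a*(4*n - 16) - 8*n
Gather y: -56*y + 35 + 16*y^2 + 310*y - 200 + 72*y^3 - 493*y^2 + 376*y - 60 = 72*y^3 - 477*y^2 + 630*y - 225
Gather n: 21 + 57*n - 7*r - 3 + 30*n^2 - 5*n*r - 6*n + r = 30*n^2 + n*(51 - 5*r) - 6*r + 18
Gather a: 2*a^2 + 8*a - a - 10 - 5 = 2*a^2 + 7*a - 15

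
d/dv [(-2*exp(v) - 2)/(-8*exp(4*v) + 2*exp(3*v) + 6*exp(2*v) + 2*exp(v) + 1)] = (-48*exp(4*v) - 56*exp(3*v) + 24*exp(2*v) + 24*exp(v) + 2)*exp(v)/(64*exp(8*v) - 32*exp(7*v) - 92*exp(6*v) - 8*exp(5*v) + 28*exp(4*v) + 28*exp(3*v) + 16*exp(2*v) + 4*exp(v) + 1)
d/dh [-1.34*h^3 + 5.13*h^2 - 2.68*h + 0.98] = -4.02*h^2 + 10.26*h - 2.68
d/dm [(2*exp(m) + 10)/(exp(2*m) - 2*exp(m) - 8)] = 2*(2*(1 - exp(m))*(exp(m) + 5) + exp(2*m) - 2*exp(m) - 8)*exp(m)/(-exp(2*m) + 2*exp(m) + 8)^2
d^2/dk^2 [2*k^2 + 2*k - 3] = 4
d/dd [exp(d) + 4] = exp(d)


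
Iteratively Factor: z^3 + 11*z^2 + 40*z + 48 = (z + 3)*(z^2 + 8*z + 16) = (z + 3)*(z + 4)*(z + 4)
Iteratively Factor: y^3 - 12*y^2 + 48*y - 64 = (y - 4)*(y^2 - 8*y + 16) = (y - 4)^2*(y - 4)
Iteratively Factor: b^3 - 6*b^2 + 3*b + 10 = (b - 2)*(b^2 - 4*b - 5) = (b - 5)*(b - 2)*(b + 1)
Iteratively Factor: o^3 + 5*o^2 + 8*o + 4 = (o + 1)*(o^2 + 4*o + 4) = (o + 1)*(o + 2)*(o + 2)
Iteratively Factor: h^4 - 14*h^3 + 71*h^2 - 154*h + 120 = (h - 3)*(h^3 - 11*h^2 + 38*h - 40) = (h - 4)*(h - 3)*(h^2 - 7*h + 10) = (h - 5)*(h - 4)*(h - 3)*(h - 2)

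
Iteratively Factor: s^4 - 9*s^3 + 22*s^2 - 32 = (s - 4)*(s^3 - 5*s^2 + 2*s + 8) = (s - 4)*(s - 2)*(s^2 - 3*s - 4) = (s - 4)*(s - 2)*(s + 1)*(s - 4)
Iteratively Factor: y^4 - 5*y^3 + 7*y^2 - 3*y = (y)*(y^3 - 5*y^2 + 7*y - 3) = y*(y - 3)*(y^2 - 2*y + 1) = y*(y - 3)*(y - 1)*(y - 1)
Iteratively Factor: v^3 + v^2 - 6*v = (v + 3)*(v^2 - 2*v) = (v - 2)*(v + 3)*(v)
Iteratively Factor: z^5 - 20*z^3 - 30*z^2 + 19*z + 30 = (z + 1)*(z^4 - z^3 - 19*z^2 - 11*z + 30) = (z - 1)*(z + 1)*(z^3 - 19*z - 30) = (z - 1)*(z + 1)*(z + 2)*(z^2 - 2*z - 15) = (z - 5)*(z - 1)*(z + 1)*(z + 2)*(z + 3)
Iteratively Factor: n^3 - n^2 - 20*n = (n - 5)*(n^2 + 4*n) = n*(n - 5)*(n + 4)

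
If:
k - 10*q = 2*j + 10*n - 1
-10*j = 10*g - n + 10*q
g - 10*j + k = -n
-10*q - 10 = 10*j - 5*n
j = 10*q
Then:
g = 137/102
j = -265/204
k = -2749/204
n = -175/204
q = -53/408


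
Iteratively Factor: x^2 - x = (x)*(x - 1)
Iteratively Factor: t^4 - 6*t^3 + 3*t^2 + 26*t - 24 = (t - 4)*(t^3 - 2*t^2 - 5*t + 6) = (t - 4)*(t - 3)*(t^2 + t - 2) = (t - 4)*(t - 3)*(t + 2)*(t - 1)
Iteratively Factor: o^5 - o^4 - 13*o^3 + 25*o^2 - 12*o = (o)*(o^4 - o^3 - 13*o^2 + 25*o - 12) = o*(o - 1)*(o^3 - 13*o + 12) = o*(o - 3)*(o - 1)*(o^2 + 3*o - 4) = o*(o - 3)*(o - 1)*(o + 4)*(o - 1)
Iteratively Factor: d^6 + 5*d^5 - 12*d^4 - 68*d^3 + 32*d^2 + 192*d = (d - 2)*(d^5 + 7*d^4 + 2*d^3 - 64*d^2 - 96*d) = (d - 2)*(d + 2)*(d^4 + 5*d^3 - 8*d^2 - 48*d) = (d - 2)*(d + 2)*(d + 4)*(d^3 + d^2 - 12*d) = (d - 2)*(d + 2)*(d + 4)^2*(d^2 - 3*d) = (d - 3)*(d - 2)*(d + 2)*(d + 4)^2*(d)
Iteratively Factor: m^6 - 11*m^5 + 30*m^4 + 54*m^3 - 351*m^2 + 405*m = (m - 3)*(m^5 - 8*m^4 + 6*m^3 + 72*m^2 - 135*m) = (m - 3)^2*(m^4 - 5*m^3 - 9*m^2 + 45*m) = (m - 3)^3*(m^3 - 2*m^2 - 15*m) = (m - 3)^3*(m + 3)*(m^2 - 5*m) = m*(m - 3)^3*(m + 3)*(m - 5)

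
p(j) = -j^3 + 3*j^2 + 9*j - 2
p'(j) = -3*j^2 + 6*j + 9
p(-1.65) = -4.19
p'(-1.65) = -9.07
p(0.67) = 5.08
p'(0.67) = 11.67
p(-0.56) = -5.92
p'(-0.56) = 4.70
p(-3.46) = 44.20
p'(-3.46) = -47.67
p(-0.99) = -7.00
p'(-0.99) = 0.12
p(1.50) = 14.88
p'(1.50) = 11.25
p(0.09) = -1.17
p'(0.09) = 9.52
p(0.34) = 1.37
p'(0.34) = 10.69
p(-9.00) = 889.00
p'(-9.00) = -288.00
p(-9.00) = 889.00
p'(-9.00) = -288.00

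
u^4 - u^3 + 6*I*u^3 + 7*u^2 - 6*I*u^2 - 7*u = u*(u + 7*I)*(-I*u + I)*(I*u + 1)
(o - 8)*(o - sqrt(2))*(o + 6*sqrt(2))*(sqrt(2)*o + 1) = sqrt(2)*o^4 - 8*sqrt(2)*o^3 + 11*o^3 - 88*o^2 - 7*sqrt(2)*o^2 - 12*o + 56*sqrt(2)*o + 96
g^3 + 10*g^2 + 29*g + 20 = (g + 1)*(g + 4)*(g + 5)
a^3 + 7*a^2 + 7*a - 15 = (a - 1)*(a + 3)*(a + 5)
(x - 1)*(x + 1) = x^2 - 1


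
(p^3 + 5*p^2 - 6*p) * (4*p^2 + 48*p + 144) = 4*p^5 + 68*p^4 + 360*p^3 + 432*p^2 - 864*p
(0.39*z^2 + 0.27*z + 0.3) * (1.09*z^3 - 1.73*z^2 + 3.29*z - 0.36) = 0.4251*z^5 - 0.3804*z^4 + 1.143*z^3 + 0.2289*z^2 + 0.8898*z - 0.108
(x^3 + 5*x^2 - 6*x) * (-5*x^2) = -5*x^5 - 25*x^4 + 30*x^3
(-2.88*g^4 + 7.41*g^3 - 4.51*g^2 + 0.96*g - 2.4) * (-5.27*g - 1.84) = 15.1776*g^5 - 33.7515*g^4 + 10.1333*g^3 + 3.2392*g^2 + 10.8816*g + 4.416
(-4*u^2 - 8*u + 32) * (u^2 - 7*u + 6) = -4*u^4 + 20*u^3 + 64*u^2 - 272*u + 192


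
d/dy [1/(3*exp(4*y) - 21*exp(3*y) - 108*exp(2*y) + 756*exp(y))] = (-4*exp(3*y) + 21*exp(2*y) + 72*exp(y) - 252)*exp(-y)/(3*(exp(3*y) - 7*exp(2*y) - 36*exp(y) + 252)^2)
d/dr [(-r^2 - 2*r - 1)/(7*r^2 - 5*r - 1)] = (19*r^2 + 16*r - 3)/(49*r^4 - 70*r^3 + 11*r^2 + 10*r + 1)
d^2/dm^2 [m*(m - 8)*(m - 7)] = 6*m - 30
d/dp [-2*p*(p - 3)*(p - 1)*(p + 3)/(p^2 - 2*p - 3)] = 2*(-2*p^3 - 5*p^2 - 4*p + 3)/(p^2 + 2*p + 1)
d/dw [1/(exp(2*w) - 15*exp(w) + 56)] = (15 - 2*exp(w))*exp(w)/(exp(2*w) - 15*exp(w) + 56)^2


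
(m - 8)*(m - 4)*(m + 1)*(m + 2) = m^4 - 9*m^3 - 2*m^2 + 72*m + 64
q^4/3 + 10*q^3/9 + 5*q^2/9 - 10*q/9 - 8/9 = (q/3 + 1/3)*(q - 1)*(q + 4/3)*(q + 2)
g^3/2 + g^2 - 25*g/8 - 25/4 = (g/2 + 1)*(g - 5/2)*(g + 5/2)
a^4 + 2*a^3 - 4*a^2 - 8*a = a*(a - 2)*(a + 2)^2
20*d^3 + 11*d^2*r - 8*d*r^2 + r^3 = (-5*d + r)*(-4*d + r)*(d + r)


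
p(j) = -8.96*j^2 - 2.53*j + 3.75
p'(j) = -17.92*j - 2.53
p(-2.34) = -39.39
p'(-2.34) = 39.40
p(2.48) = -57.63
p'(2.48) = -46.97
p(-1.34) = -8.95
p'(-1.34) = 21.48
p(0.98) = -7.33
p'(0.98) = -20.09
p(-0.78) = 0.27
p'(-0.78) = 11.45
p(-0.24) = 3.84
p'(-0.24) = 1.77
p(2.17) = -43.93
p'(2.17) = -41.42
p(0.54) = -0.23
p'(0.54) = -12.21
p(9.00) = -744.78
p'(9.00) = -163.81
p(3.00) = -84.48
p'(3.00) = -56.29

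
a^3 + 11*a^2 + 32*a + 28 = (a + 2)^2*(a + 7)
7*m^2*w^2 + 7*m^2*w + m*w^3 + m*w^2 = w*(7*m + w)*(m*w + m)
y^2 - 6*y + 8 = (y - 4)*(y - 2)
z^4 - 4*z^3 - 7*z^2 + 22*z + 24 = (z - 4)*(z - 3)*(z + 1)*(z + 2)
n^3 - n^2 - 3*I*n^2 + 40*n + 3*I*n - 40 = (n - 1)*(n - 8*I)*(n + 5*I)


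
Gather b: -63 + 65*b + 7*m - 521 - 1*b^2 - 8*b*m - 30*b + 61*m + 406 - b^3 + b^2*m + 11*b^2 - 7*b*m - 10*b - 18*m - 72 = -b^3 + b^2*(m + 10) + b*(25 - 15*m) + 50*m - 250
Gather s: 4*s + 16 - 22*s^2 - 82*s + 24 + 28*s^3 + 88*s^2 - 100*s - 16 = 28*s^3 + 66*s^2 - 178*s + 24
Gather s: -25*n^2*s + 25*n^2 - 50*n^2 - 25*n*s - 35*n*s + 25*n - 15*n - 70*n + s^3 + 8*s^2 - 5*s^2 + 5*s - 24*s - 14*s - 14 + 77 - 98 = -25*n^2 - 60*n + s^3 + 3*s^2 + s*(-25*n^2 - 60*n - 33) - 35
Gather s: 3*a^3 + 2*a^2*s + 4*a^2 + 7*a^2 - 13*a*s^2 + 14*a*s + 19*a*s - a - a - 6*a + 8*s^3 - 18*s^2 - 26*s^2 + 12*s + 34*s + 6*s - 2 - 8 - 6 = 3*a^3 + 11*a^2 - 8*a + 8*s^3 + s^2*(-13*a - 44) + s*(2*a^2 + 33*a + 52) - 16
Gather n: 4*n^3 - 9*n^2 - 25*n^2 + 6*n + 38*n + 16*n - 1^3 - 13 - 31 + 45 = 4*n^3 - 34*n^2 + 60*n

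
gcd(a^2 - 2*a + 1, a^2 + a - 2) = a - 1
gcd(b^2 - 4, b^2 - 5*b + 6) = b - 2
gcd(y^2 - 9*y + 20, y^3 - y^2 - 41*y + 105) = y - 5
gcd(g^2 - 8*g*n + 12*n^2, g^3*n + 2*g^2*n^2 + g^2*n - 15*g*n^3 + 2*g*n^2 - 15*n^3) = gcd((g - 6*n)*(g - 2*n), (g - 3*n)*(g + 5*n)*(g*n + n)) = 1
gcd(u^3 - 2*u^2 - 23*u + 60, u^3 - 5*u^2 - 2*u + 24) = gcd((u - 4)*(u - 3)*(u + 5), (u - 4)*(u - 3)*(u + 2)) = u^2 - 7*u + 12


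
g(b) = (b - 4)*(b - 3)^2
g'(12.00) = 225.00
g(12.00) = 648.00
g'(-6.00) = 261.00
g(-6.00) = -810.00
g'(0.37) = 26.01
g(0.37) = -25.11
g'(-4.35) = 176.77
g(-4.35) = -451.09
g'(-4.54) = 185.63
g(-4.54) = -485.51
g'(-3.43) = 136.89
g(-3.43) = -307.19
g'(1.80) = 6.72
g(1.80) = -3.17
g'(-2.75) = 110.69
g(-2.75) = -223.17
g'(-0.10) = 35.03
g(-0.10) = -39.40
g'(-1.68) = 75.07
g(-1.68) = -124.41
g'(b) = (b - 4)*(2*b - 6) + (b - 3)^2 = (b - 3)*(3*b - 11)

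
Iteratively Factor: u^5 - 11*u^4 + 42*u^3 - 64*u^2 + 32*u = (u - 1)*(u^4 - 10*u^3 + 32*u^2 - 32*u) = (u - 4)*(u - 1)*(u^3 - 6*u^2 + 8*u) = u*(u - 4)*(u - 1)*(u^2 - 6*u + 8) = u*(u - 4)*(u - 2)*(u - 1)*(u - 4)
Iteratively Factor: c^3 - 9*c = (c + 3)*(c^2 - 3*c) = (c - 3)*(c + 3)*(c)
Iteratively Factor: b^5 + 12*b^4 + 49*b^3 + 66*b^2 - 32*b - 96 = (b + 2)*(b^4 + 10*b^3 + 29*b^2 + 8*b - 48) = (b + 2)*(b + 4)*(b^3 + 6*b^2 + 5*b - 12) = (b + 2)*(b + 4)^2*(b^2 + 2*b - 3) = (b - 1)*(b + 2)*(b + 4)^2*(b + 3)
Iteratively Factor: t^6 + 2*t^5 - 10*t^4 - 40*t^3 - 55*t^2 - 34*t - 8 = (t + 1)*(t^5 + t^4 - 11*t^3 - 29*t^2 - 26*t - 8) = (t + 1)^2*(t^4 - 11*t^2 - 18*t - 8) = (t + 1)^2*(t + 2)*(t^3 - 2*t^2 - 7*t - 4) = (t - 4)*(t + 1)^2*(t + 2)*(t^2 + 2*t + 1) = (t - 4)*(t + 1)^3*(t + 2)*(t + 1)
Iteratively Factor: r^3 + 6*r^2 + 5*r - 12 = (r - 1)*(r^2 + 7*r + 12) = (r - 1)*(r + 3)*(r + 4)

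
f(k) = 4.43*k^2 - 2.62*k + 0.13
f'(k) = 8.86*k - 2.62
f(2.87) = 29.10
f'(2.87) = 22.81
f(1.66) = 7.99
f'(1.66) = 12.09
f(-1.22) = 9.92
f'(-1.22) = -13.43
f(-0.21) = 0.88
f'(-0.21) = -4.48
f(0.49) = -0.09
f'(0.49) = 1.72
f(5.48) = 118.81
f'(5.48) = 45.93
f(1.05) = 2.26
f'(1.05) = 6.68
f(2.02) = 12.91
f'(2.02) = 15.28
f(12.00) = 606.61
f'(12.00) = 103.70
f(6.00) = 143.89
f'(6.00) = 50.54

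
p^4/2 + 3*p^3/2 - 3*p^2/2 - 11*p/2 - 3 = (p/2 + 1/2)*(p - 2)*(p + 1)*(p + 3)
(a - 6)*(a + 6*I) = a^2 - 6*a + 6*I*a - 36*I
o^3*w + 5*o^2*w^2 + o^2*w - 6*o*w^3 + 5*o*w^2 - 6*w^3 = (o - w)*(o + 6*w)*(o*w + w)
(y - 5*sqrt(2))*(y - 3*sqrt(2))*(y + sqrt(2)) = y^3 - 7*sqrt(2)*y^2 + 14*y + 30*sqrt(2)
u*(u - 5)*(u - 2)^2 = u^4 - 9*u^3 + 24*u^2 - 20*u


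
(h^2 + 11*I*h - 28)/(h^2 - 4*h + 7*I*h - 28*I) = (h + 4*I)/(h - 4)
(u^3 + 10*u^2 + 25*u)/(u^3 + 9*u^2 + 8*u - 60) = u*(u + 5)/(u^2 + 4*u - 12)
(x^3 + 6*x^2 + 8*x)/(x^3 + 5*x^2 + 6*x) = (x + 4)/(x + 3)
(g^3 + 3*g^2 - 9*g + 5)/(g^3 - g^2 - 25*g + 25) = (g - 1)/(g - 5)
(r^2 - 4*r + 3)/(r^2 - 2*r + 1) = (r - 3)/(r - 1)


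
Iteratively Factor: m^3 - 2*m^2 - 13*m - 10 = (m - 5)*(m^2 + 3*m + 2) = (m - 5)*(m + 2)*(m + 1)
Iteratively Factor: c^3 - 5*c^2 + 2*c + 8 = (c - 4)*(c^2 - c - 2) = (c - 4)*(c + 1)*(c - 2)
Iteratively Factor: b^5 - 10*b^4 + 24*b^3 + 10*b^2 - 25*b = (b - 5)*(b^4 - 5*b^3 - b^2 + 5*b) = (b - 5)^2*(b^3 - b) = b*(b - 5)^2*(b^2 - 1) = b*(b - 5)^2*(b + 1)*(b - 1)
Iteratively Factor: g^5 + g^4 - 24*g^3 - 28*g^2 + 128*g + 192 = (g - 4)*(g^4 + 5*g^3 - 4*g^2 - 44*g - 48) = (g - 4)*(g + 2)*(g^3 + 3*g^2 - 10*g - 24) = (g - 4)*(g - 3)*(g + 2)*(g^2 + 6*g + 8) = (g - 4)*(g - 3)*(g + 2)^2*(g + 4)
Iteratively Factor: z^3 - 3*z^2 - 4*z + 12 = (z + 2)*(z^2 - 5*z + 6) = (z - 2)*(z + 2)*(z - 3)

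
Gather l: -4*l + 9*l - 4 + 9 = 5*l + 5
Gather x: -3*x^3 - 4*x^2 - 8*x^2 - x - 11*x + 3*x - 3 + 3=-3*x^3 - 12*x^2 - 9*x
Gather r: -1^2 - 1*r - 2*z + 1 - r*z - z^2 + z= r*(-z - 1) - z^2 - z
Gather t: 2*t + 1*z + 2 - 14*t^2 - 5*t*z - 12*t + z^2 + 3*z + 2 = -14*t^2 + t*(-5*z - 10) + z^2 + 4*z + 4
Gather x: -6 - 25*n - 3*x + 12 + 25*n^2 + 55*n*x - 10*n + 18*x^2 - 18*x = 25*n^2 - 35*n + 18*x^2 + x*(55*n - 21) + 6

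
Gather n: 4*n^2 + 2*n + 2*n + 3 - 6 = 4*n^2 + 4*n - 3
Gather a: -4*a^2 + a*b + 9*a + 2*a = -4*a^2 + a*(b + 11)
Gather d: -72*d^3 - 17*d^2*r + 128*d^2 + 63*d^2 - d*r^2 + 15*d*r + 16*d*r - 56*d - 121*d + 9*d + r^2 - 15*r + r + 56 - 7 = -72*d^3 + d^2*(191 - 17*r) + d*(-r^2 + 31*r - 168) + r^2 - 14*r + 49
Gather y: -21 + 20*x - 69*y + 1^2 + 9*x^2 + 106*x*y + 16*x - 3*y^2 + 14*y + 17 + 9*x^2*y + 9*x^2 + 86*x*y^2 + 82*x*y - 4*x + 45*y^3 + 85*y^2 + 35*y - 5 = 18*x^2 + 32*x + 45*y^3 + y^2*(86*x + 82) + y*(9*x^2 + 188*x - 20) - 8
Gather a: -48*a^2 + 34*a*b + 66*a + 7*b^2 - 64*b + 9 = -48*a^2 + a*(34*b + 66) + 7*b^2 - 64*b + 9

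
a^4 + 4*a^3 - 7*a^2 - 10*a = a*(a - 2)*(a + 1)*(a + 5)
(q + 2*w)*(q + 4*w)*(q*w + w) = q^3*w + 6*q^2*w^2 + q^2*w + 8*q*w^3 + 6*q*w^2 + 8*w^3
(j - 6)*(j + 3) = j^2 - 3*j - 18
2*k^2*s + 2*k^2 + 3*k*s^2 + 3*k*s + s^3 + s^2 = (k + s)*(2*k + s)*(s + 1)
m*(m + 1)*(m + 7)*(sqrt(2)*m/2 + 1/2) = sqrt(2)*m^4/2 + m^3/2 + 4*sqrt(2)*m^3 + 4*m^2 + 7*sqrt(2)*m^2/2 + 7*m/2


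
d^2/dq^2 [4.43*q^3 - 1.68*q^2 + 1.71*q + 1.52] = 26.58*q - 3.36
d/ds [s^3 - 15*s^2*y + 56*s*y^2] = 3*s^2 - 30*s*y + 56*y^2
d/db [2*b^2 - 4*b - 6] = 4*b - 4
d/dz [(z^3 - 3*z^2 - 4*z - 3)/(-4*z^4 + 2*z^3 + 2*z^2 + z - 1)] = (4*z^6 - 24*z^5 - 40*z^4 - 30*z^3 + 20*z^2 + 18*z + 7)/(16*z^8 - 16*z^7 - 12*z^6 + 16*z^4 - 3*z^2 - 2*z + 1)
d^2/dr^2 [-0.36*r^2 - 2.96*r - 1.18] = -0.720000000000000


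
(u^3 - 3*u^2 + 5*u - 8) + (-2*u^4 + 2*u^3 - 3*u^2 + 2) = -2*u^4 + 3*u^3 - 6*u^2 + 5*u - 6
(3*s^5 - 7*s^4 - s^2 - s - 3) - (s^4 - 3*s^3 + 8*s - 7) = 3*s^5 - 8*s^4 + 3*s^3 - s^2 - 9*s + 4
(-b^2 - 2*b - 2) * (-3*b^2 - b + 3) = 3*b^4 + 7*b^3 + 5*b^2 - 4*b - 6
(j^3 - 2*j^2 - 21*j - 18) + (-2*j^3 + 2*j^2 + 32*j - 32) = -j^3 + 11*j - 50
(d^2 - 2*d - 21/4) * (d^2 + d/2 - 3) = d^4 - 3*d^3/2 - 37*d^2/4 + 27*d/8 + 63/4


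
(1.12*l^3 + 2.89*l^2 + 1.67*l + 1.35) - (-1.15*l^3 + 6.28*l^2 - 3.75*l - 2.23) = 2.27*l^3 - 3.39*l^2 + 5.42*l + 3.58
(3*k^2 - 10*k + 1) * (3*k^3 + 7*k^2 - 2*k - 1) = 9*k^5 - 9*k^4 - 73*k^3 + 24*k^2 + 8*k - 1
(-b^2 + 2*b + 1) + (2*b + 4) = -b^2 + 4*b + 5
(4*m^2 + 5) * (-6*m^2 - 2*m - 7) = -24*m^4 - 8*m^3 - 58*m^2 - 10*m - 35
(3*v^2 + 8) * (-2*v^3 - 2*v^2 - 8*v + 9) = -6*v^5 - 6*v^4 - 40*v^3 + 11*v^2 - 64*v + 72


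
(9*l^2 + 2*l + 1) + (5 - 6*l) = 9*l^2 - 4*l + 6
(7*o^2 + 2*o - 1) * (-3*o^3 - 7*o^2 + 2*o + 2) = -21*o^5 - 55*o^4 + 3*o^3 + 25*o^2 + 2*o - 2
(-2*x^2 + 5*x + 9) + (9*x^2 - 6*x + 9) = 7*x^2 - x + 18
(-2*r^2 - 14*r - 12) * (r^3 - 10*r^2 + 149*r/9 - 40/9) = -2*r^5 + 6*r^4 + 854*r^3/9 - 926*r^2/9 - 1228*r/9 + 160/3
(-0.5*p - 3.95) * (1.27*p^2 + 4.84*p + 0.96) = -0.635*p^3 - 7.4365*p^2 - 19.598*p - 3.792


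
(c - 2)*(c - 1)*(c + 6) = c^3 + 3*c^2 - 16*c + 12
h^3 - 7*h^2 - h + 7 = (h - 7)*(h - 1)*(h + 1)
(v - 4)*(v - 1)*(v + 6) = v^3 + v^2 - 26*v + 24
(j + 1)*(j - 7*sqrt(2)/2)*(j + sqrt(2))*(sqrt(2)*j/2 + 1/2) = sqrt(2)*j^4/2 - 2*j^3 + sqrt(2)*j^3/2 - 19*sqrt(2)*j^2/4 - 2*j^2 - 19*sqrt(2)*j/4 - 7*j/2 - 7/2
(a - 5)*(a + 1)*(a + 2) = a^3 - 2*a^2 - 13*a - 10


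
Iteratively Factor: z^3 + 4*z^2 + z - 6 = (z + 3)*(z^2 + z - 2) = (z - 1)*(z + 3)*(z + 2)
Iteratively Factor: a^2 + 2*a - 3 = (a + 3)*(a - 1)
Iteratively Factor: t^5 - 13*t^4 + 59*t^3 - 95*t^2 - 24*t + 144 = (t - 3)*(t^4 - 10*t^3 + 29*t^2 - 8*t - 48) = (t - 4)*(t - 3)*(t^3 - 6*t^2 + 5*t + 12) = (t - 4)*(t - 3)^2*(t^2 - 3*t - 4) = (t - 4)^2*(t - 3)^2*(t + 1)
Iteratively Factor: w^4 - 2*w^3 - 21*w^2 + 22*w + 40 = (w - 2)*(w^3 - 21*w - 20) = (w - 2)*(w + 4)*(w^2 - 4*w - 5) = (w - 2)*(w + 1)*(w + 4)*(w - 5)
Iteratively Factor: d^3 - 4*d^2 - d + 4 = (d + 1)*(d^2 - 5*d + 4) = (d - 4)*(d + 1)*(d - 1)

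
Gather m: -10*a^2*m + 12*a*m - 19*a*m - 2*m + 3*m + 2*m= m*(-10*a^2 - 7*a + 3)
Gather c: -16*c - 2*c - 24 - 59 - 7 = -18*c - 90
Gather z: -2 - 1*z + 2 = -z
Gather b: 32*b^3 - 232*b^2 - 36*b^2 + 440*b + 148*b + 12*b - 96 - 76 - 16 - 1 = 32*b^3 - 268*b^2 + 600*b - 189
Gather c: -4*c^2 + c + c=-4*c^2 + 2*c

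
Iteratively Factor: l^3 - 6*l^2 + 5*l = (l)*(l^2 - 6*l + 5) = l*(l - 5)*(l - 1)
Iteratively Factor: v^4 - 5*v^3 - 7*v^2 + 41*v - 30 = (v + 3)*(v^3 - 8*v^2 + 17*v - 10) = (v - 1)*(v + 3)*(v^2 - 7*v + 10) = (v - 5)*(v - 1)*(v + 3)*(v - 2)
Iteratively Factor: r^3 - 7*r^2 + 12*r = (r)*(r^2 - 7*r + 12) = r*(r - 4)*(r - 3)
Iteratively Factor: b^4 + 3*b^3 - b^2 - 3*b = (b - 1)*(b^3 + 4*b^2 + 3*b) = (b - 1)*(b + 1)*(b^2 + 3*b) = (b - 1)*(b + 1)*(b + 3)*(b)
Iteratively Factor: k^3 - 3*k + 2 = (k + 2)*(k^2 - 2*k + 1) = (k - 1)*(k + 2)*(k - 1)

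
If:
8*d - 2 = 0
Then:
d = 1/4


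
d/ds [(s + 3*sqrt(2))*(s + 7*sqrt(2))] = 2*s + 10*sqrt(2)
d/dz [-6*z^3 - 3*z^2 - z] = -18*z^2 - 6*z - 1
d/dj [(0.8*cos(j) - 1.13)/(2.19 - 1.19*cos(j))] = -0.4073*sin(j)/(1.19*cos(j) - 2.19)^2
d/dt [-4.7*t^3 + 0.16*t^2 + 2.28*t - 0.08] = -14.1*t^2 + 0.32*t + 2.28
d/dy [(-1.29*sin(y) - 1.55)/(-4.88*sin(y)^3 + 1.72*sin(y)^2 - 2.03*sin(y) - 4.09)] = (-12.5904*sin(y)^3 - 20.4732*sin(y)^2 + 5.332*sin(y) + 2.1296)*cos(y)/(23.8144*sin(y)^6 - 16.7872*sin(y)^5 + 22.7712*sin(y)^4 + 32.9352*sin(y)^3 - 9.9487*sin(y)^2 + 16.6054*sin(y) + 16.7281)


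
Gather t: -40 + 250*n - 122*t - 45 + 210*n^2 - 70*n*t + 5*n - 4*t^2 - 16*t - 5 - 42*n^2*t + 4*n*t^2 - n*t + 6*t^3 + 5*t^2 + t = 210*n^2 + 255*n + 6*t^3 + t^2*(4*n + 1) + t*(-42*n^2 - 71*n - 137) - 90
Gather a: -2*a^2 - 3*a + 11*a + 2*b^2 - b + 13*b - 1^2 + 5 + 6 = -2*a^2 + 8*a + 2*b^2 + 12*b + 10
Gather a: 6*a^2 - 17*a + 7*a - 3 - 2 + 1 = 6*a^2 - 10*a - 4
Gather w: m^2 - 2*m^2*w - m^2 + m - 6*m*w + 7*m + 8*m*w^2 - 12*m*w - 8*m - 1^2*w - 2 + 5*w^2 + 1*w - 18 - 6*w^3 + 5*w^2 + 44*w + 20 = -6*w^3 + w^2*(8*m + 10) + w*(-2*m^2 - 18*m + 44)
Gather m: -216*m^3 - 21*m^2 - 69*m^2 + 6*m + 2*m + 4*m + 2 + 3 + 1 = -216*m^3 - 90*m^2 + 12*m + 6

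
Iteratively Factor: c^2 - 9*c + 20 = (c - 5)*(c - 4)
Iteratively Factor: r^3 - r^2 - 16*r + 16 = (r - 4)*(r^2 + 3*r - 4) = (r - 4)*(r + 4)*(r - 1)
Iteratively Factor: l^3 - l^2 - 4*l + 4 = (l - 2)*(l^2 + l - 2) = (l - 2)*(l + 2)*(l - 1)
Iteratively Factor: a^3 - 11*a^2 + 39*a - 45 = (a - 5)*(a^2 - 6*a + 9) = (a - 5)*(a - 3)*(a - 3)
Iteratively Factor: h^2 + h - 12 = (h + 4)*(h - 3)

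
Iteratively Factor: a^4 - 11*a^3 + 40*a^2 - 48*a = (a - 4)*(a^3 - 7*a^2 + 12*a) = (a - 4)^2*(a^2 - 3*a) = a*(a - 4)^2*(a - 3)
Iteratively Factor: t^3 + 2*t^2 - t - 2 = (t - 1)*(t^2 + 3*t + 2) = (t - 1)*(t + 2)*(t + 1)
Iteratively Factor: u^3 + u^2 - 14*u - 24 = (u + 3)*(u^2 - 2*u - 8) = (u - 4)*(u + 3)*(u + 2)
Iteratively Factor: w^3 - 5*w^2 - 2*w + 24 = (w + 2)*(w^2 - 7*w + 12) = (w - 4)*(w + 2)*(w - 3)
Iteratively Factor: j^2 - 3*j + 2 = (j - 1)*(j - 2)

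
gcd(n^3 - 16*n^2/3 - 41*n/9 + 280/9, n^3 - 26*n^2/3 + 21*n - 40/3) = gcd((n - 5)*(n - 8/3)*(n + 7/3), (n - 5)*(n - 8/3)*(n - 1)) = n^2 - 23*n/3 + 40/3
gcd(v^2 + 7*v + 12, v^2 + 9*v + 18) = v + 3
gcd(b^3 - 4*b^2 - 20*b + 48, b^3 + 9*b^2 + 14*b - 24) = b + 4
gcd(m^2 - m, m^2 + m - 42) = 1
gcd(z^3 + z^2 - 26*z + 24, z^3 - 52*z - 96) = z + 6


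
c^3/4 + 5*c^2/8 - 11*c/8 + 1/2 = (c/4 + 1)*(c - 1)*(c - 1/2)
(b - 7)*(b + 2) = b^2 - 5*b - 14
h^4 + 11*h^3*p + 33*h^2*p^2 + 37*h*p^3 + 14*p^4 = (h + p)^2*(h + 2*p)*(h + 7*p)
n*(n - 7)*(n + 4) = n^3 - 3*n^2 - 28*n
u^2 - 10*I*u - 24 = (u - 6*I)*(u - 4*I)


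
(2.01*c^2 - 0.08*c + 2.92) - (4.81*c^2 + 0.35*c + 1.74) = -2.8*c^2 - 0.43*c + 1.18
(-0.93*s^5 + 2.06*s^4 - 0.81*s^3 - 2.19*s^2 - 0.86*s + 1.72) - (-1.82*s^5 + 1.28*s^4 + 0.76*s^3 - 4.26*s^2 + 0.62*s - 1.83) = 0.89*s^5 + 0.78*s^4 - 1.57*s^3 + 2.07*s^2 - 1.48*s + 3.55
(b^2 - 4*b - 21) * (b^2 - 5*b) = b^4 - 9*b^3 - b^2 + 105*b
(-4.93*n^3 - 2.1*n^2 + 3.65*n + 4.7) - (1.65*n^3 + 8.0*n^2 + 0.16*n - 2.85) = -6.58*n^3 - 10.1*n^2 + 3.49*n + 7.55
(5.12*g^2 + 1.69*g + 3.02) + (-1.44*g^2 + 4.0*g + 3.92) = 3.68*g^2 + 5.69*g + 6.94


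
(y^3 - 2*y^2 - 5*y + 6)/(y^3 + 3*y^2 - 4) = (y - 3)/(y + 2)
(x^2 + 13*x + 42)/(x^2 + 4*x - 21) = (x + 6)/(x - 3)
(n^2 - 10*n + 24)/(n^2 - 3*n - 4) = (n - 6)/(n + 1)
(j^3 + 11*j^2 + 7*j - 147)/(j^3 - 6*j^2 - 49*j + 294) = (j^2 + 4*j - 21)/(j^2 - 13*j + 42)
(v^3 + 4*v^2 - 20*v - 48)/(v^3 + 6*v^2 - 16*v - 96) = (v + 2)/(v + 4)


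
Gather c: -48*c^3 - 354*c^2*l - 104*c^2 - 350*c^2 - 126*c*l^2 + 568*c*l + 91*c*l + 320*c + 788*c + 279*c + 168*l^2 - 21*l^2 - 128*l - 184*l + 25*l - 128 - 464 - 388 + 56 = -48*c^3 + c^2*(-354*l - 454) + c*(-126*l^2 + 659*l + 1387) + 147*l^2 - 287*l - 924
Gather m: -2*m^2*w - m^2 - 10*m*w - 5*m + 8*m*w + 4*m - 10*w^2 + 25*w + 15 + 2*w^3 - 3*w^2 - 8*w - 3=m^2*(-2*w - 1) + m*(-2*w - 1) + 2*w^3 - 13*w^2 + 17*w + 12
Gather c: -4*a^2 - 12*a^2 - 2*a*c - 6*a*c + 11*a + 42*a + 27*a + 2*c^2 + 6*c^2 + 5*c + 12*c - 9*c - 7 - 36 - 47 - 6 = -16*a^2 + 80*a + 8*c^2 + c*(8 - 8*a) - 96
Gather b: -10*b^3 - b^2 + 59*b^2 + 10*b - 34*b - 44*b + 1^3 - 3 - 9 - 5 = -10*b^3 + 58*b^2 - 68*b - 16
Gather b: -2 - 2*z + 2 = -2*z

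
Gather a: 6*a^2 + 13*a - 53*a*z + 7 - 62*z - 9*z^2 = 6*a^2 + a*(13 - 53*z) - 9*z^2 - 62*z + 7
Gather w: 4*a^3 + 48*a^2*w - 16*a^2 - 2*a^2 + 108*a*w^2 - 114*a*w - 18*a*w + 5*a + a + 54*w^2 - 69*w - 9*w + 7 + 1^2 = 4*a^3 - 18*a^2 + 6*a + w^2*(108*a + 54) + w*(48*a^2 - 132*a - 78) + 8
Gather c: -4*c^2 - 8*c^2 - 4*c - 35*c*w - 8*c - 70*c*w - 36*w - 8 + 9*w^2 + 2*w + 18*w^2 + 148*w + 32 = -12*c^2 + c*(-105*w - 12) + 27*w^2 + 114*w + 24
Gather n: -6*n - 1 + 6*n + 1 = 0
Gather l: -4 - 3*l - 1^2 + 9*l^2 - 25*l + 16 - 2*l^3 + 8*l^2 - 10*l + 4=-2*l^3 + 17*l^2 - 38*l + 15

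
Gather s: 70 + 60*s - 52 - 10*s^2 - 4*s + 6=-10*s^2 + 56*s + 24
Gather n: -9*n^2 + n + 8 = -9*n^2 + n + 8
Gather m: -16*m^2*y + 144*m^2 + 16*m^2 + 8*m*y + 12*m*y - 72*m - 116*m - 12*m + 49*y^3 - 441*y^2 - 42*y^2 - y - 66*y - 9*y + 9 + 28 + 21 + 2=m^2*(160 - 16*y) + m*(20*y - 200) + 49*y^3 - 483*y^2 - 76*y + 60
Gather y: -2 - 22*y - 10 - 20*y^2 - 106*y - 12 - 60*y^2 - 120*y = -80*y^2 - 248*y - 24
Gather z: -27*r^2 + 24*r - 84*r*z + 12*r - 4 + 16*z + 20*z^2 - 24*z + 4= -27*r^2 + 36*r + 20*z^2 + z*(-84*r - 8)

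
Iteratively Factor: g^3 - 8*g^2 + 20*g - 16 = (g - 2)*(g^2 - 6*g + 8) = (g - 4)*(g - 2)*(g - 2)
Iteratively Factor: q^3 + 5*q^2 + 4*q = (q)*(q^2 + 5*q + 4) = q*(q + 4)*(q + 1)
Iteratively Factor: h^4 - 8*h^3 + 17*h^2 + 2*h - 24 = (h + 1)*(h^3 - 9*h^2 + 26*h - 24) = (h - 4)*(h + 1)*(h^2 - 5*h + 6) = (h - 4)*(h - 3)*(h + 1)*(h - 2)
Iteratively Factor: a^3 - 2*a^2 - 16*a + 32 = (a + 4)*(a^2 - 6*a + 8) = (a - 2)*(a + 4)*(a - 4)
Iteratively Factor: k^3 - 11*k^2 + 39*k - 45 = (k - 3)*(k^2 - 8*k + 15) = (k - 5)*(k - 3)*(k - 3)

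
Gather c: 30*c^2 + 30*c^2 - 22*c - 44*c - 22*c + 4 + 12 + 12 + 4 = 60*c^2 - 88*c + 32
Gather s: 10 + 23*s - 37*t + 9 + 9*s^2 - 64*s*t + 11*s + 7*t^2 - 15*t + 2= 9*s^2 + s*(34 - 64*t) + 7*t^2 - 52*t + 21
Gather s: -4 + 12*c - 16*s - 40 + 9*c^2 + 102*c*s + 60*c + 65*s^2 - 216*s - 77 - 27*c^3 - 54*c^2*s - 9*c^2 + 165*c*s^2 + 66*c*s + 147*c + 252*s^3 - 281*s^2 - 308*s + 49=-27*c^3 + 219*c + 252*s^3 + s^2*(165*c - 216) + s*(-54*c^2 + 168*c - 540) - 72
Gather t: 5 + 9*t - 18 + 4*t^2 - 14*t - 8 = 4*t^2 - 5*t - 21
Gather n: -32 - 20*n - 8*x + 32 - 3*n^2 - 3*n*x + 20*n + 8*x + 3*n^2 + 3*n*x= 0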